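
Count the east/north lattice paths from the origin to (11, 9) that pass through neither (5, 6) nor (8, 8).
Number of paths = 96152

Inclusion–exclusion. Total paths: C(20, 11) = 167960. Through P₁: C(11, 5)·C(9, 6) = 38808. Through P₂: C(16, 8)·C(4, 3) = 51480. Since P₁ is strictly southwest of P₂, a monotone path through both must visit P₁ then P₂; paths through both = C(11, 5)·C(5, 3)·C(4, 3) = 18480. Avoid both = 167960 − 38808 − 51480 + 18480 = 96152.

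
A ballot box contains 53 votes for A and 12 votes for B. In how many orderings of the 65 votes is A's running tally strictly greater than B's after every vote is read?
Strict-lead orderings = 2540618921232

Total orderings of the 65 votes with 53 for A: C(65, 53) = 4027810484880. By the Bertrand ballot formula (Cycle Lemma / reflection principle), the number of orderings in which A is strictly ahead of B throughout is (p − q)/(p + q) · C(p + q, p) = (53 − 12)/(53 + 12) · 4027810484880 = 2540618921232.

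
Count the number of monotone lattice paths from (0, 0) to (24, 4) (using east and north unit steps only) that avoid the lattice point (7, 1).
Number of paths = 11355

Total paths from (0, 0) to (24, 4): C(28, 24) = 20475. Paths through (7, 1): (paths (0, 0) → (7, 1)) × (paths (7, 1) → (24, 4)) = C(8, 7) · C(20, 17) = 8 · 1140 = 9120. Avoidance count = 20475 − 9120 = 11355.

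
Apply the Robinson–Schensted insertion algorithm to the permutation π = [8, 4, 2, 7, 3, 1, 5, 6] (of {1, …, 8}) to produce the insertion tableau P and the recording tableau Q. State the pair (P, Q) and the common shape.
P = [1, 3, 5, 6] / [2, 7] / [4] / [8];  Q = [1, 4, 7, 8] / [2, 5] / [3] / [6];  common shape = (4, 2, 1, 1)

Row-insert the values π_1, π_2, … into P one at a time, bumping the leftmost entry strictly greater than the inserted value down to the next row. The recording tableau Q records, in position (i, j), the step at which that cell was added to P.
  Insert 8 (step 1): P = [8];  Q = [1]
  Insert 4 (step 2): P = [4] / [8];  Q = [1] / [2]
  Insert 2 (step 3): P = [2] / [4] / [8];  Q = [1] / [2] / [3]
  Insert 7 (step 4): P = [2, 7] / [4] / [8];  Q = [1, 4] / [2] / [3]
  Insert 3 (step 5): P = [2, 3] / [4, 7] / [8];  Q = [1, 4] / [2, 5] / [3]
  Insert 1 (step 6): P = [1, 3] / [2, 7] / [4] / [8];  Q = [1, 4] / [2, 5] / [3] / [6]
  Insert 5 (step 7): P = [1, 3, 5] / [2, 7] / [4] / [8];  Q = [1, 4, 7] / [2, 5] / [3] / [6]
  Insert 6 (step 8): P = [1, 3, 5, 6] / [2, 7] / [4] / [8];  Q = [1, 4, 7, 8] / [2, 5] / [3] / [6]
Final shape: (4, 2, 1, 1).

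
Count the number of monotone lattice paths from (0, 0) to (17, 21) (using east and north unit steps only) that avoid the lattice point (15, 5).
Number of paths = 28778771268

Total paths from (0, 0) to (17, 21): C(38, 17) = 28781143380. Paths through (15, 5): (paths (0, 0) → (15, 5)) × (paths (15, 5) → (17, 21)) = C(20, 15) · C(18, 2) = 15504 · 153 = 2372112. Avoidance count = 28781143380 − 2372112 = 28778771268.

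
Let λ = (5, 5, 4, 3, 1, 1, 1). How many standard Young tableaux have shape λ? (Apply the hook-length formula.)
# SYT of shape (5, 5, 4, 3, 1, 1, 1) = 105814800

Hook-length formula: f^λ = n! / Π hook(c), product over all cells c of the Young diagram. For λ = (5, 5, 4, 3, 1, 1, 1), n = 20 boxes. Hook lengths by row (left-to-right, top-to-bottom): [11, 7, 6, 4, 2]; [10, 6, 5, 3, 1]; [8, 4, 3, 1]; [6, 2, 1]; [3]; [2]; [1]. Product of hooks = 22992076800. So f^λ = 20! / 22992076800 = 2432902008176640000 / 22992076800 = 105814800.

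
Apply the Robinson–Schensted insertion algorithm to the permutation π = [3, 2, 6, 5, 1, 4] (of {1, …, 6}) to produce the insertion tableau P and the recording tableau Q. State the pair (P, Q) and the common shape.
P = [1, 4] / [2, 5] / [3, 6];  Q = [1, 3] / [2, 4] / [5, 6];  common shape = (2, 2, 2)

Row-insert the values π_1, π_2, … into P one at a time, bumping the leftmost entry strictly greater than the inserted value down to the next row. The recording tableau Q records, in position (i, j), the step at which that cell was added to P.
  Insert 3 (step 1): P = [3];  Q = [1]
  Insert 2 (step 2): P = [2] / [3];  Q = [1] / [2]
  Insert 6 (step 3): P = [2, 6] / [3];  Q = [1, 3] / [2]
  Insert 5 (step 4): P = [2, 5] / [3, 6];  Q = [1, 3] / [2, 4]
  Insert 1 (step 5): P = [1, 5] / [2, 6] / [3];  Q = [1, 3] / [2, 4] / [5]
  Insert 4 (step 6): P = [1, 4] / [2, 5] / [3, 6];  Q = [1, 3] / [2, 4] / [5, 6]
Final shape: (2, 2, 2).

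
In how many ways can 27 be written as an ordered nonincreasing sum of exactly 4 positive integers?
p(27, 4 parts) = 150

Partitions of n into exactly k parts are in bijection with partitions of n − k into at most k parts (subtract 1 from each part). So p(27, exactly 4) = p(23, parts ≤ 4). Computing via the recurrence p(m, j) = p(m, j−1) + p(m−j, j) gives 150.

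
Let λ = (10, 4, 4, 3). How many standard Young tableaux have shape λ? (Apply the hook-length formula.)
# SYT of shape (10, 4, 4, 3) = 53178720

Hook-length formula: f^λ = n! / Π hook(c), product over all cells c of the Young diagram. For λ = (10, 4, 4, 3), n = 21 boxes. Hook lengths by row (left-to-right, top-to-bottom): [13, 12, 11, 9, 6, 5, 4, 3, 2, 1]; [6, 5, 4, 2]; [5, 4, 3, 1]; [3, 2, 1]. Product of hooks = 960740352000. So f^λ = 21! / 960740352000 = 51090942171709440000 / 960740352000 = 53178720.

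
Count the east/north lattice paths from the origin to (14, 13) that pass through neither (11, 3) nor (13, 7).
Number of paths = 19449776

Inclusion–exclusion. Total paths: C(27, 14) = 20058300. Through P₁: C(14, 11)·C(13, 3) = 104104. Through P₂: C(20, 13)·C(7, 1) = 542640. Since P₁ is strictly southwest of P₂, a monotone path through both must visit P₁ then P₂; paths through both = C(14, 11)·C(6, 2)·C(7, 1) = 38220. Avoid both = 20058300 − 104104 − 542640 + 38220 = 19449776.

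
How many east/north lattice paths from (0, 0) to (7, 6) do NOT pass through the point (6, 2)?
Number of paths = 1576

Total paths from (0, 0) to (7, 6): C(13, 7) = 1716. Paths through (6, 2): (paths (0, 0) → (6, 2)) × (paths (6, 2) → (7, 6)) = C(8, 6) · C(5, 1) = 28 · 5 = 140. Avoidance count = 1716 − 140 = 1576.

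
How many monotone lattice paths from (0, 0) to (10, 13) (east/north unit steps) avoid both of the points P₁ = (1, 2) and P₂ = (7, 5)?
Number of paths = 551086

Inclusion–exclusion. Total paths: C(23, 10) = 1144066. Through P₁: C(3, 1)·C(20, 9) = 503880. Through P₂: C(12, 7)·C(11, 3) = 130680. Since P₁ is strictly southwest of P₂, a monotone path through both must visit P₁ then P₂; paths through both = C(3, 1)·C(9, 6)·C(11, 3) = 41580. Avoid both = 1144066 − 503880 − 130680 + 41580 = 551086.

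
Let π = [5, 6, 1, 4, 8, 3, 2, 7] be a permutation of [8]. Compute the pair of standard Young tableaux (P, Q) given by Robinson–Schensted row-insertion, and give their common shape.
P = [1, 2, 7] / [3, 6, 8] / [4] / [5];  Q = [1, 2, 5] / [3, 4, 8] / [6] / [7];  common shape = (3, 3, 1, 1)

Row-insert the values π_1, π_2, … into P one at a time, bumping the leftmost entry strictly greater than the inserted value down to the next row. The recording tableau Q records, in position (i, j), the step at which that cell was added to P.
  Insert 5 (step 1): P = [5];  Q = [1]
  Insert 6 (step 2): P = [5, 6];  Q = [1, 2]
  Insert 1 (step 3): P = [1, 6] / [5];  Q = [1, 2] / [3]
  Insert 4 (step 4): P = [1, 4] / [5, 6];  Q = [1, 2] / [3, 4]
  Insert 8 (step 5): P = [1, 4, 8] / [5, 6];  Q = [1, 2, 5] / [3, 4]
  Insert 3 (step 6): P = [1, 3, 8] / [4, 6] / [5];  Q = [1, 2, 5] / [3, 4] / [6]
  Insert 2 (step 7): P = [1, 2, 8] / [3, 6] / [4] / [5];  Q = [1, 2, 5] / [3, 4] / [6] / [7]
  Insert 7 (step 8): P = [1, 2, 7] / [3, 6, 8] / [4] / [5];  Q = [1, 2, 5] / [3, 4, 8] / [6] / [7]
Final shape: (3, 3, 1, 1).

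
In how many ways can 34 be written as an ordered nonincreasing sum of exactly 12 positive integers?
p(34, 12 parts) = 905

Partitions of n into exactly k parts are in bijection with partitions of n − k into at most k parts (subtract 1 from each part). So p(34, exactly 12) = p(22, parts ≤ 12). Computing via the recurrence p(m, j) = p(m, j−1) + p(m−j, j) gives 905.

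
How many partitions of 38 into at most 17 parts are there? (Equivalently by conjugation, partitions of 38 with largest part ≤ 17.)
p(38, parts ≤ 17) = 23303

Use the recurrence p(n, m) = p(n, m−1) + p(n−m, m): either the largest part is < m (count p(n, m−1)) or the largest part is exactly m (remove one copy of m, count p(n−m, m)). With p(0, ·) = 1 this gives p(38, parts ≤ 17) = 23303. (By conjugating Young diagrams, this also counts partitions of 38 into at most 17 parts.)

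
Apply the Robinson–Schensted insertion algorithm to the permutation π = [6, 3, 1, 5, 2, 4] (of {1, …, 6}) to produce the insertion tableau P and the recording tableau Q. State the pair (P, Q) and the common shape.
P = [1, 2, 4] / [3, 5] / [6];  Q = [1, 4, 6] / [2, 5] / [3];  common shape = (3, 2, 1)

Row-insert the values π_1, π_2, … into P one at a time, bumping the leftmost entry strictly greater than the inserted value down to the next row. The recording tableau Q records, in position (i, j), the step at which that cell was added to P.
  Insert 6 (step 1): P = [6];  Q = [1]
  Insert 3 (step 2): P = [3] / [6];  Q = [1] / [2]
  Insert 1 (step 3): P = [1] / [3] / [6];  Q = [1] / [2] / [3]
  Insert 5 (step 4): P = [1, 5] / [3] / [6];  Q = [1, 4] / [2] / [3]
  Insert 2 (step 5): P = [1, 2] / [3, 5] / [6];  Q = [1, 4] / [2, 5] / [3]
  Insert 4 (step 6): P = [1, 2, 4] / [3, 5] / [6];  Q = [1, 4, 6] / [2, 5] / [3]
Final shape: (3, 2, 1).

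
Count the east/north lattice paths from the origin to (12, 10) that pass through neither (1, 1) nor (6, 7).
Number of paths = 244198

Inclusion–exclusion. Total paths: C(22, 12) = 646646. Through P₁: C(2, 1)·C(20, 11) = 335920. Through P₂: C(13, 6)·C(9, 6) = 144144. Since P₁ is strictly southwest of P₂, a monotone path through both must visit P₁ then P₂; paths through both = C(2, 1)·C(11, 5)·C(9, 6) = 77616. Avoid both = 646646 − 335920 − 144144 + 77616 = 244198.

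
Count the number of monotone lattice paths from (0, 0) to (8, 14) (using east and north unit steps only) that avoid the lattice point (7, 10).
Number of paths = 222530

Total paths from (0, 0) to (8, 14): C(22, 8) = 319770. Paths through (7, 10): (paths (0, 0) → (7, 10)) × (paths (7, 10) → (8, 14)) = C(17, 7) · C(5, 1) = 19448 · 5 = 97240. Avoidance count = 319770 − 97240 = 222530.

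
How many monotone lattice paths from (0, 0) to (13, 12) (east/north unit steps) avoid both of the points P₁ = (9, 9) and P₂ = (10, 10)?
Number of paths = 2623440

Inclusion–exclusion. Total paths: C(25, 13) = 5200300. Through P₁: C(18, 9)·C(7, 4) = 1701700. Through P₂: C(20, 10)·C(5, 3) = 1847560. Since P₁ is strictly southwest of P₂, a monotone path through both must visit P₁ then P₂; paths through both = C(18, 9)·C(2, 1)·C(5, 3) = 972400. Avoid both = 5200300 − 1701700 − 1847560 + 972400 = 2623440.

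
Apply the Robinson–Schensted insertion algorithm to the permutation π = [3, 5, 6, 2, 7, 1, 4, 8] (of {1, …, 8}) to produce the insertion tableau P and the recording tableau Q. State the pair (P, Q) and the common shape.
P = [1, 4, 6, 7, 8] / [2, 5] / [3];  Q = [1, 2, 3, 5, 8] / [4, 7] / [6];  common shape = (5, 2, 1)

Row-insert the values π_1, π_2, … into P one at a time, bumping the leftmost entry strictly greater than the inserted value down to the next row. The recording tableau Q records, in position (i, j), the step at which that cell was added to P.
  Insert 3 (step 1): P = [3];  Q = [1]
  Insert 5 (step 2): P = [3, 5];  Q = [1, 2]
  Insert 6 (step 3): P = [3, 5, 6];  Q = [1, 2, 3]
  Insert 2 (step 4): P = [2, 5, 6] / [3];  Q = [1, 2, 3] / [4]
  Insert 7 (step 5): P = [2, 5, 6, 7] / [3];  Q = [1, 2, 3, 5] / [4]
  Insert 1 (step 6): P = [1, 5, 6, 7] / [2] / [3];  Q = [1, 2, 3, 5] / [4] / [6]
  Insert 4 (step 7): P = [1, 4, 6, 7] / [2, 5] / [3];  Q = [1, 2, 3, 5] / [4, 7] / [6]
  Insert 8 (step 8): P = [1, 4, 6, 7, 8] / [2, 5] / [3];  Q = [1, 2, 3, 5, 8] / [4, 7] / [6]
Final shape: (5, 2, 1).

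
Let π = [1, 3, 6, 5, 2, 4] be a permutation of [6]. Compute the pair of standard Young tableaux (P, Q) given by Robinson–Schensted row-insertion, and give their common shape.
P = [1, 2, 4] / [3, 5] / [6];  Q = [1, 2, 3] / [4, 6] / [5];  common shape = (3, 2, 1)

Row-insert the values π_1, π_2, … into P one at a time, bumping the leftmost entry strictly greater than the inserted value down to the next row. The recording tableau Q records, in position (i, j), the step at which that cell was added to P.
  Insert 1 (step 1): P = [1];  Q = [1]
  Insert 3 (step 2): P = [1, 3];  Q = [1, 2]
  Insert 6 (step 3): P = [1, 3, 6];  Q = [1, 2, 3]
  Insert 5 (step 4): P = [1, 3, 5] / [6];  Q = [1, 2, 3] / [4]
  Insert 2 (step 5): P = [1, 2, 5] / [3] / [6];  Q = [1, 2, 3] / [4] / [5]
  Insert 4 (step 6): P = [1, 2, 4] / [3, 5] / [6];  Q = [1, 2, 3] / [4, 6] / [5]
Final shape: (3, 2, 1).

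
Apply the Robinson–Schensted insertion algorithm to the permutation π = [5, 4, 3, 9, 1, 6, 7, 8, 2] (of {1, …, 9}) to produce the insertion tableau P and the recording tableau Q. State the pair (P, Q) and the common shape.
P = [1, 2, 7, 8] / [3, 6] / [4, 9] / [5];  Q = [1, 4, 7, 8] / [2, 6] / [3, 9] / [5];  common shape = (4, 2, 2, 1)

Row-insert the values π_1, π_2, … into P one at a time, bumping the leftmost entry strictly greater than the inserted value down to the next row. The recording tableau Q records, in position (i, j), the step at which that cell was added to P.
  Insert 5 (step 1): P = [5];  Q = [1]
  Insert 4 (step 2): P = [4] / [5];  Q = [1] / [2]
  Insert 3 (step 3): P = [3] / [4] / [5];  Q = [1] / [2] / [3]
  Insert 9 (step 4): P = [3, 9] / [4] / [5];  Q = [1, 4] / [2] / [3]
  Insert 1 (step 5): P = [1, 9] / [3] / [4] / [5];  Q = [1, 4] / [2] / [3] / [5]
  Insert 6 (step 6): P = [1, 6] / [3, 9] / [4] / [5];  Q = [1, 4] / [2, 6] / [3] / [5]
  Insert 7 (step 7): P = [1, 6, 7] / [3, 9] / [4] / [5];  Q = [1, 4, 7] / [2, 6] / [3] / [5]
  Insert 8 (step 8): P = [1, 6, 7, 8] / [3, 9] / [4] / [5];  Q = [1, 4, 7, 8] / [2, 6] / [3] / [5]
  Insert 2 (step 9): P = [1, 2, 7, 8] / [3, 6] / [4, 9] / [5];  Q = [1, 4, 7, 8] / [2, 6] / [3, 9] / [5]
Final shape: (4, 2, 2, 1).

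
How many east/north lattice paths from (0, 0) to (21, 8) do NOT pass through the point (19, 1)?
Number of paths = 4291425

Total paths from (0, 0) to (21, 8): C(29, 21) = 4292145. Paths through (19, 1): (paths (0, 0) → (19, 1)) × (paths (19, 1) → (21, 8)) = C(20, 19) · C(9, 2) = 20 · 36 = 720. Avoidance count = 4292145 − 720 = 4291425.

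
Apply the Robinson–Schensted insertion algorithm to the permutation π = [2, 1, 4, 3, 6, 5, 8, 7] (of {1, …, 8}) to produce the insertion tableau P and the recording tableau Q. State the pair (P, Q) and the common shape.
P = [1, 3, 5, 7] / [2, 4, 6, 8];  Q = [1, 3, 5, 7] / [2, 4, 6, 8];  common shape = (4, 4)

Row-insert the values π_1, π_2, … into P one at a time, bumping the leftmost entry strictly greater than the inserted value down to the next row. The recording tableau Q records, in position (i, j), the step at which that cell was added to P.
  Insert 2 (step 1): P = [2];  Q = [1]
  Insert 1 (step 2): P = [1] / [2];  Q = [1] / [2]
  Insert 4 (step 3): P = [1, 4] / [2];  Q = [1, 3] / [2]
  Insert 3 (step 4): P = [1, 3] / [2, 4];  Q = [1, 3] / [2, 4]
  Insert 6 (step 5): P = [1, 3, 6] / [2, 4];  Q = [1, 3, 5] / [2, 4]
  Insert 5 (step 6): P = [1, 3, 5] / [2, 4, 6];  Q = [1, 3, 5] / [2, 4, 6]
  Insert 8 (step 7): P = [1, 3, 5, 8] / [2, 4, 6];  Q = [1, 3, 5, 7] / [2, 4, 6]
  Insert 7 (step 8): P = [1, 3, 5, 7] / [2, 4, 6, 8];  Q = [1, 3, 5, 7] / [2, 4, 6, 8]
Final shape: (4, 4).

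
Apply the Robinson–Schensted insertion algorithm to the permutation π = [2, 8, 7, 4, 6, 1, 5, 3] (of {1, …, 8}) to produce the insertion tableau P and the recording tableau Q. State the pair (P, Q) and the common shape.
P = [1, 3, 5] / [2, 4] / [6] / [7] / [8];  Q = [1, 2, 5] / [3, 7] / [4] / [6] / [8];  common shape = (3, 2, 1, 1, 1)

Row-insert the values π_1, π_2, … into P one at a time, bumping the leftmost entry strictly greater than the inserted value down to the next row. The recording tableau Q records, in position (i, j), the step at which that cell was added to P.
  Insert 2 (step 1): P = [2];  Q = [1]
  Insert 8 (step 2): P = [2, 8];  Q = [1, 2]
  Insert 7 (step 3): P = [2, 7] / [8];  Q = [1, 2] / [3]
  Insert 4 (step 4): P = [2, 4] / [7] / [8];  Q = [1, 2] / [3] / [4]
  Insert 6 (step 5): P = [2, 4, 6] / [7] / [8];  Q = [1, 2, 5] / [3] / [4]
  Insert 1 (step 6): P = [1, 4, 6] / [2] / [7] / [8];  Q = [1, 2, 5] / [3] / [4] / [6]
  Insert 5 (step 7): P = [1, 4, 5] / [2, 6] / [7] / [8];  Q = [1, 2, 5] / [3, 7] / [4] / [6]
  Insert 3 (step 8): P = [1, 3, 5] / [2, 4] / [6] / [7] / [8];  Q = [1, 2, 5] / [3, 7] / [4] / [6] / [8]
Final shape: (3, 2, 1, 1, 1).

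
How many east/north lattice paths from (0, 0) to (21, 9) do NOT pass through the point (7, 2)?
Number of paths = 10121070

Total paths from (0, 0) to (21, 9): C(30, 21) = 14307150. Paths through (7, 2): (paths (0, 0) → (7, 2)) × (paths (7, 2) → (21, 9)) = C(9, 7) · C(21, 14) = 36 · 116280 = 4186080. Avoidance count = 14307150 − 4186080 = 10121070.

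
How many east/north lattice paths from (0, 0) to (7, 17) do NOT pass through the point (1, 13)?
Number of paths = 343164

Total paths from (0, 0) to (7, 17): C(24, 7) = 346104. Paths through (1, 13): (paths (0, 0) → (1, 13)) × (paths (1, 13) → (7, 17)) = C(14, 1) · C(10, 6) = 14 · 210 = 2940. Avoidance count = 346104 − 2940 = 343164.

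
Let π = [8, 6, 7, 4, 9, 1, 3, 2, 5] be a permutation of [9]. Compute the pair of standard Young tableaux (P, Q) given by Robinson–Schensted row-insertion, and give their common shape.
P = [1, 2, 5] / [3, 7, 9] / [4] / [6] / [8];  Q = [1, 3, 5] / [2, 7, 9] / [4] / [6] / [8];  common shape = (3, 3, 1, 1, 1)

Row-insert the values π_1, π_2, … into P one at a time, bumping the leftmost entry strictly greater than the inserted value down to the next row. The recording tableau Q records, in position (i, j), the step at which that cell was added to P.
  Insert 8 (step 1): P = [8];  Q = [1]
  Insert 6 (step 2): P = [6] / [8];  Q = [1] / [2]
  Insert 7 (step 3): P = [6, 7] / [8];  Q = [1, 3] / [2]
  Insert 4 (step 4): P = [4, 7] / [6] / [8];  Q = [1, 3] / [2] / [4]
  Insert 9 (step 5): P = [4, 7, 9] / [6] / [8];  Q = [1, 3, 5] / [2] / [4]
  Insert 1 (step 6): P = [1, 7, 9] / [4] / [6] / [8];  Q = [1, 3, 5] / [2] / [4] / [6]
  Insert 3 (step 7): P = [1, 3, 9] / [4, 7] / [6] / [8];  Q = [1, 3, 5] / [2, 7] / [4] / [6]
  Insert 2 (step 8): P = [1, 2, 9] / [3, 7] / [4] / [6] / [8];  Q = [1, 3, 5] / [2, 7] / [4] / [6] / [8]
  Insert 5 (step 9): P = [1, 2, 5] / [3, 7, 9] / [4] / [6] / [8];  Q = [1, 3, 5] / [2, 7, 9] / [4] / [6] / [8]
Final shape: (3, 3, 1, 1, 1).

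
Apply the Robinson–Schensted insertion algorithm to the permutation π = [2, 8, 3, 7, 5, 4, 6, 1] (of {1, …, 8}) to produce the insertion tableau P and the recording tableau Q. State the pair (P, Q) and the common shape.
P = [1, 3, 4, 6] / [2] / [5] / [7] / [8];  Q = [1, 2, 4, 7] / [3] / [5] / [6] / [8];  common shape = (4, 1, 1, 1, 1)

Row-insert the values π_1, π_2, … into P one at a time, bumping the leftmost entry strictly greater than the inserted value down to the next row. The recording tableau Q records, in position (i, j), the step at which that cell was added to P.
  Insert 2 (step 1): P = [2];  Q = [1]
  Insert 8 (step 2): P = [2, 8];  Q = [1, 2]
  Insert 3 (step 3): P = [2, 3] / [8];  Q = [1, 2] / [3]
  Insert 7 (step 4): P = [2, 3, 7] / [8];  Q = [1, 2, 4] / [3]
  Insert 5 (step 5): P = [2, 3, 5] / [7] / [8];  Q = [1, 2, 4] / [3] / [5]
  Insert 4 (step 6): P = [2, 3, 4] / [5] / [7] / [8];  Q = [1, 2, 4] / [3] / [5] / [6]
  Insert 6 (step 7): P = [2, 3, 4, 6] / [5] / [7] / [8];  Q = [1, 2, 4, 7] / [3] / [5] / [6]
  Insert 1 (step 8): P = [1, 3, 4, 6] / [2] / [5] / [7] / [8];  Q = [1, 2, 4, 7] / [3] / [5] / [6] / [8]
Final shape: (4, 1, 1, 1, 1).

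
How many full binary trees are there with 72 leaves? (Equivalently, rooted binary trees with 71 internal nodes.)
C_71 = 5175569924646105559418940193995065716350

These full binary trees are counted by the Catalan number C_n = (1/(n + 1)) · C(2n, n). For n = 71: C_71 = (1/72) · C(142, 71) = 372641034574519600278163693967644731577200/72 = 5175569924646105559418940193995065716350.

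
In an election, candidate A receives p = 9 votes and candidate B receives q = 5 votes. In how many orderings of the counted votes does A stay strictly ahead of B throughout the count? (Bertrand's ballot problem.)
Strict-lead orderings = 572

Total orderings of the 14 votes with 9 for A: C(14, 9) = 2002. By the Bertrand ballot formula (Cycle Lemma / reflection principle), the number of orderings in which A is strictly ahead of B throughout is (p − q)/(p + q) · C(p + q, p) = (9 − 5)/(9 + 5) · 2002 = 572.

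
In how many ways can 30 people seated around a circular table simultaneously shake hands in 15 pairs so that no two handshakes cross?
C_15 = 9694845

These noncrossing handshakes are counted by the Catalan number C_n = (1/(n + 1)) · C(2n, n). For n = 15: C_15 = (1/16) · C(30, 15) = 155117520/16 = 9694845.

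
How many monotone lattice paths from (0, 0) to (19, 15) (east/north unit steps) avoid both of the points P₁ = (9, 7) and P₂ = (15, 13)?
Number of paths = 952302000

Inclusion–exclusion. Total paths: C(34, 19) = 1855967520. Through P₁: C(16, 9)·C(18, 10) = 500591520. Through P₂: C(28, 15)·C(6, 4) = 561632400. Since P₁ is strictly southwest of P₂, a monotone path through both must visit P₁ then P₂; paths through both = C(16, 9)·C(12, 6)·C(6, 4) = 158558400. Avoid both = 1855967520 − 500591520 − 561632400 + 158558400 = 952302000.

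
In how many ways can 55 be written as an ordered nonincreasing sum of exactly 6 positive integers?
p(55, 6 parts) = 8442

Partitions of n into exactly k parts are in bijection with partitions of n − k into at most k parts (subtract 1 from each part). So p(55, exactly 6) = p(49, parts ≤ 6). Computing via the recurrence p(m, j) = p(m, j−1) + p(m−j, j) gives 8442.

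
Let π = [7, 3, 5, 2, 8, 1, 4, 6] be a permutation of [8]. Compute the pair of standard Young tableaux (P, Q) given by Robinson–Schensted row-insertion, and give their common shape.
P = [1, 4, 6] / [2, 5, 8] / [3] / [7];  Q = [1, 3, 5] / [2, 7, 8] / [4] / [6];  common shape = (3, 3, 1, 1)

Row-insert the values π_1, π_2, … into P one at a time, bumping the leftmost entry strictly greater than the inserted value down to the next row. The recording tableau Q records, in position (i, j), the step at which that cell was added to P.
  Insert 7 (step 1): P = [7];  Q = [1]
  Insert 3 (step 2): P = [3] / [7];  Q = [1] / [2]
  Insert 5 (step 3): P = [3, 5] / [7];  Q = [1, 3] / [2]
  Insert 2 (step 4): P = [2, 5] / [3] / [7];  Q = [1, 3] / [2] / [4]
  Insert 8 (step 5): P = [2, 5, 8] / [3] / [7];  Q = [1, 3, 5] / [2] / [4]
  Insert 1 (step 6): P = [1, 5, 8] / [2] / [3] / [7];  Q = [1, 3, 5] / [2] / [4] / [6]
  Insert 4 (step 7): P = [1, 4, 8] / [2, 5] / [3] / [7];  Q = [1, 3, 5] / [2, 7] / [4] / [6]
  Insert 6 (step 8): P = [1, 4, 6] / [2, 5, 8] / [3] / [7];  Q = [1, 3, 5] / [2, 7, 8] / [4] / [6]
Final shape: (3, 3, 1, 1).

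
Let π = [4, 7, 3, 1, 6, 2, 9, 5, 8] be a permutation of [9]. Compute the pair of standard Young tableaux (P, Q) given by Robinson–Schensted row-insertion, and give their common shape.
P = [1, 2, 5, 8] / [3, 6, 9] / [4, 7];  Q = [1, 2, 7, 9] / [3, 5, 8] / [4, 6];  common shape = (4, 3, 2)

Row-insert the values π_1, π_2, … into P one at a time, bumping the leftmost entry strictly greater than the inserted value down to the next row. The recording tableau Q records, in position (i, j), the step at which that cell was added to P.
  Insert 4 (step 1): P = [4];  Q = [1]
  Insert 7 (step 2): P = [4, 7];  Q = [1, 2]
  Insert 3 (step 3): P = [3, 7] / [4];  Q = [1, 2] / [3]
  Insert 1 (step 4): P = [1, 7] / [3] / [4];  Q = [1, 2] / [3] / [4]
  Insert 6 (step 5): P = [1, 6] / [3, 7] / [4];  Q = [1, 2] / [3, 5] / [4]
  Insert 2 (step 6): P = [1, 2] / [3, 6] / [4, 7];  Q = [1, 2] / [3, 5] / [4, 6]
  Insert 9 (step 7): P = [1, 2, 9] / [3, 6] / [4, 7];  Q = [1, 2, 7] / [3, 5] / [4, 6]
  Insert 5 (step 8): P = [1, 2, 5] / [3, 6, 9] / [4, 7];  Q = [1, 2, 7] / [3, 5, 8] / [4, 6]
  Insert 8 (step 9): P = [1, 2, 5, 8] / [3, 6, 9] / [4, 7];  Q = [1, 2, 7, 9] / [3, 5, 8] / [4, 6]
Final shape: (4, 3, 2).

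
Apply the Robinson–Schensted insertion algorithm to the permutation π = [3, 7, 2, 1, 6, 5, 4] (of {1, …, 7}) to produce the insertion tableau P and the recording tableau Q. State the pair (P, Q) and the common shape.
P = [1, 4] / [2, 5] / [3, 6] / [7];  Q = [1, 2] / [3, 5] / [4, 6] / [7];  common shape = (2, 2, 2, 1)

Row-insert the values π_1, π_2, … into P one at a time, bumping the leftmost entry strictly greater than the inserted value down to the next row. The recording tableau Q records, in position (i, j), the step at which that cell was added to P.
  Insert 3 (step 1): P = [3];  Q = [1]
  Insert 7 (step 2): P = [3, 7];  Q = [1, 2]
  Insert 2 (step 3): P = [2, 7] / [3];  Q = [1, 2] / [3]
  Insert 1 (step 4): P = [1, 7] / [2] / [3];  Q = [1, 2] / [3] / [4]
  Insert 6 (step 5): P = [1, 6] / [2, 7] / [3];  Q = [1, 2] / [3, 5] / [4]
  Insert 5 (step 6): P = [1, 5] / [2, 6] / [3, 7];  Q = [1, 2] / [3, 5] / [4, 6]
  Insert 4 (step 7): P = [1, 4] / [2, 5] / [3, 6] / [7];  Q = [1, 2] / [3, 5] / [4, 6] / [7]
Final shape: (2, 2, 2, 1).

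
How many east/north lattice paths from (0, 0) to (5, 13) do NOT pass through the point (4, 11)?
Number of paths = 4473

Total paths from (0, 0) to (5, 13): C(18, 5) = 8568. Paths through (4, 11): (paths (0, 0) → (4, 11)) × (paths (4, 11) → (5, 13)) = C(15, 4) · C(3, 1) = 1365 · 3 = 4095. Avoidance count = 8568 − 4095 = 4473.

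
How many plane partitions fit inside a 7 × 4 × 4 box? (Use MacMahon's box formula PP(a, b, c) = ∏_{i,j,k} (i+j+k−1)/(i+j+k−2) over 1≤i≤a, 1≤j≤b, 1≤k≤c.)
PP(7, 4, 4) = 44537922

Evaluate the triple product over i = 1..7, j = 1..4, k = 1..4. The factors are (2/1) · (3/2) · (4/3) · (5/4) · (3/2) · (4/3) · (5/4) · (6/5) · … (112 factors total). The numerators and denominators telescope so the product is an integer; carrying out the multiplication exactly gives PP(7, 4, 4) = 44537922.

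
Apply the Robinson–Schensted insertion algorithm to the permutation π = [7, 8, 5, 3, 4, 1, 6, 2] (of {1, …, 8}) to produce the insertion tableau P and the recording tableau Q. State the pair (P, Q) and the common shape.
P = [1, 2, 6] / [3, 4] / [5, 8] / [7];  Q = [1, 2, 7] / [3, 5] / [4, 8] / [6];  common shape = (3, 2, 2, 1)

Row-insert the values π_1, π_2, … into P one at a time, bumping the leftmost entry strictly greater than the inserted value down to the next row. The recording tableau Q records, in position (i, j), the step at which that cell was added to P.
  Insert 7 (step 1): P = [7];  Q = [1]
  Insert 8 (step 2): P = [7, 8];  Q = [1, 2]
  Insert 5 (step 3): P = [5, 8] / [7];  Q = [1, 2] / [3]
  Insert 3 (step 4): P = [3, 8] / [5] / [7];  Q = [1, 2] / [3] / [4]
  Insert 4 (step 5): P = [3, 4] / [5, 8] / [7];  Q = [1, 2] / [3, 5] / [4]
  Insert 1 (step 6): P = [1, 4] / [3, 8] / [5] / [7];  Q = [1, 2] / [3, 5] / [4] / [6]
  Insert 6 (step 7): P = [1, 4, 6] / [3, 8] / [5] / [7];  Q = [1, 2, 7] / [3, 5] / [4] / [6]
  Insert 2 (step 8): P = [1, 2, 6] / [3, 4] / [5, 8] / [7];  Q = [1, 2, 7] / [3, 5] / [4, 8] / [6]
Final shape: (3, 2, 2, 1).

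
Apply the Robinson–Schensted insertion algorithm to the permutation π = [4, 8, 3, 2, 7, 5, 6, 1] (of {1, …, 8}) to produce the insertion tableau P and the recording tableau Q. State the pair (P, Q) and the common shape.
P = [1, 5, 6] / [2, 7] / [3, 8] / [4];  Q = [1, 2, 7] / [3, 5] / [4, 6] / [8];  common shape = (3, 2, 2, 1)

Row-insert the values π_1, π_2, … into P one at a time, bumping the leftmost entry strictly greater than the inserted value down to the next row. The recording tableau Q records, in position (i, j), the step at which that cell was added to P.
  Insert 4 (step 1): P = [4];  Q = [1]
  Insert 8 (step 2): P = [4, 8];  Q = [1, 2]
  Insert 3 (step 3): P = [3, 8] / [4];  Q = [1, 2] / [3]
  Insert 2 (step 4): P = [2, 8] / [3] / [4];  Q = [1, 2] / [3] / [4]
  Insert 7 (step 5): P = [2, 7] / [3, 8] / [4];  Q = [1, 2] / [3, 5] / [4]
  Insert 5 (step 6): P = [2, 5] / [3, 7] / [4, 8];  Q = [1, 2] / [3, 5] / [4, 6]
  Insert 6 (step 7): P = [2, 5, 6] / [3, 7] / [4, 8];  Q = [1, 2, 7] / [3, 5] / [4, 6]
  Insert 1 (step 8): P = [1, 5, 6] / [2, 7] / [3, 8] / [4];  Q = [1, 2, 7] / [3, 5] / [4, 6] / [8]
Final shape: (3, 2, 2, 1).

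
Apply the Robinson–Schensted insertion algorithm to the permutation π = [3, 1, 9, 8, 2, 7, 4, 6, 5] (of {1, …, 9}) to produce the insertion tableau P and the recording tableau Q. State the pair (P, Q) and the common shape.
P = [1, 2, 4, 5] / [3, 6] / [7] / [8] / [9];  Q = [1, 3, 6, 8] / [2, 4] / [5] / [7] / [9];  common shape = (4, 2, 1, 1, 1)

Row-insert the values π_1, π_2, … into P one at a time, bumping the leftmost entry strictly greater than the inserted value down to the next row. The recording tableau Q records, in position (i, j), the step at which that cell was added to P.
  Insert 3 (step 1): P = [3];  Q = [1]
  Insert 1 (step 2): P = [1] / [3];  Q = [1] / [2]
  Insert 9 (step 3): P = [1, 9] / [3];  Q = [1, 3] / [2]
  Insert 8 (step 4): P = [1, 8] / [3, 9];  Q = [1, 3] / [2, 4]
  Insert 2 (step 5): P = [1, 2] / [3, 8] / [9];  Q = [1, 3] / [2, 4] / [5]
  Insert 7 (step 6): P = [1, 2, 7] / [3, 8] / [9];  Q = [1, 3, 6] / [2, 4] / [5]
  Insert 4 (step 7): P = [1, 2, 4] / [3, 7] / [8] / [9];  Q = [1, 3, 6] / [2, 4] / [5] / [7]
  Insert 6 (step 8): P = [1, 2, 4, 6] / [3, 7] / [8] / [9];  Q = [1, 3, 6, 8] / [2, 4] / [5] / [7]
  Insert 5 (step 9): P = [1, 2, 4, 5] / [3, 6] / [7] / [8] / [9];  Q = [1, 3, 6, 8] / [2, 4] / [5] / [7] / [9]
Final shape: (4, 2, 1, 1, 1).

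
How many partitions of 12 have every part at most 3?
p(12, parts ≤ 3) = 19

Partitions of 12 with all parts ≤ 3: 3+3+3+3, 3+3+3+2+1, 3+3+3+1+1+1, 3+3+2+2+2, 3+3+2+2+1+1, 3+3+2+1+1+1+1, 3+3+1+1+1+1+1+1, 3+2+2+2+2+1, 3+2+2+2+1+1+1, 3+2+2+1+1+1+1+1, 3+2+1+1+1+1+1+1+1, 3+1+1+1+1+1+1+1+1+1, 2+2+2+2+2+2, 2+2+2+2+2+1+1, 2+2+2+2+1+1+1+1, 2+2+2+1+1+1+1+1+1, 2+2+1+1+1+1+1+1+1+1, 2+1+1+1+1+1+1+1+1+1+1, 1+1+1+1+1+1+1+1+1+1+1+1. Count = 19.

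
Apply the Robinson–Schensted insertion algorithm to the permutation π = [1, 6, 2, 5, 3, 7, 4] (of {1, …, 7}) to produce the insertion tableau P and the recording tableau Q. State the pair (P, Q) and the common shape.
P = [1, 2, 3, 4] / [5, 7] / [6];  Q = [1, 2, 4, 6] / [3, 7] / [5];  common shape = (4, 2, 1)

Row-insert the values π_1, π_2, … into P one at a time, bumping the leftmost entry strictly greater than the inserted value down to the next row. The recording tableau Q records, in position (i, j), the step at which that cell was added to P.
  Insert 1 (step 1): P = [1];  Q = [1]
  Insert 6 (step 2): P = [1, 6];  Q = [1, 2]
  Insert 2 (step 3): P = [1, 2] / [6];  Q = [1, 2] / [3]
  Insert 5 (step 4): P = [1, 2, 5] / [6];  Q = [1, 2, 4] / [3]
  Insert 3 (step 5): P = [1, 2, 3] / [5] / [6];  Q = [1, 2, 4] / [3] / [5]
  Insert 7 (step 6): P = [1, 2, 3, 7] / [5] / [6];  Q = [1, 2, 4, 6] / [3] / [5]
  Insert 4 (step 7): P = [1, 2, 3, 4] / [5, 7] / [6];  Q = [1, 2, 4, 6] / [3, 7] / [5]
Final shape: (4, 2, 1).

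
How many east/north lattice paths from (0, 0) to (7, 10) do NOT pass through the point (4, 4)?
Number of paths = 13568

Total paths from (0, 0) to (7, 10): C(17, 7) = 19448. Paths through (4, 4): (paths (0, 0) → (4, 4)) × (paths (4, 4) → (7, 10)) = C(8, 4) · C(9, 3) = 70 · 84 = 5880. Avoidance count = 19448 − 5880 = 13568.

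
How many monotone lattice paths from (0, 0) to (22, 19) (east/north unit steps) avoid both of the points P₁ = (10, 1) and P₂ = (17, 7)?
Number of paths = 241686357861

Inclusion–exclusion. Total paths: C(41, 22) = 244662670200. Through P₁: C(11, 10)·C(30, 12) = 951425475. Through P₂: C(24, 17)·C(17, 5) = 2141691552. Since P₁ is strictly southwest of P₂, a monotone path through both must visit P₁ then P₂; paths through both = C(11, 10)·C(13, 7)·C(17, 5) = 116804688. Avoid both = 244662670200 − 951425475 − 2141691552 + 116804688 = 241686357861.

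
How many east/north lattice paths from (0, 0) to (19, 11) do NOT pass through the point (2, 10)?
Number of paths = 54626112

Total paths from (0, 0) to (19, 11): C(30, 19) = 54627300. Paths through (2, 10): (paths (0, 0) → (2, 10)) × (paths (2, 10) → (19, 11)) = C(12, 2) · C(18, 17) = 66 · 18 = 1188. Avoidance count = 54627300 − 1188 = 54626112.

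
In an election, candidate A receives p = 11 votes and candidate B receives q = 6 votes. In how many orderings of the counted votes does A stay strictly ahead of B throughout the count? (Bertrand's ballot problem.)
Strict-lead orderings = 3640

Total orderings of the 17 votes with 11 for A: C(17, 11) = 12376. By the Bertrand ballot formula (Cycle Lemma / reflection principle), the number of orderings in which A is strictly ahead of B throughout is (p − q)/(p + q) · C(p + q, p) = (11 − 6)/(11 + 6) · 12376 = 3640.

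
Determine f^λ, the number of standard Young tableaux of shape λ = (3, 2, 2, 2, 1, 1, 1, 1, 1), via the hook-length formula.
# SYT of shape (3, 2, 2, 2, 1, 1, 1, 1, 1) = 4368

Hook-length formula: f^λ = n! / Π hook(c), product over all cells c of the Young diagram. For λ = (3, 2, 2, 2, 1, 1, 1, 1, 1), n = 14 boxes. Hook lengths by row (left-to-right, top-to-bottom): [11, 5, 1]; [9, 3]; [8, 2]; [7, 1]; [5]; [4]; [3]; [2]; [1]. Product of hooks = 19958400. So f^λ = 14! / 19958400 = 87178291200 / 19958400 = 4368.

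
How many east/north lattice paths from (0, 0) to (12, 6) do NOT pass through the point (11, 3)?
Number of paths = 17108

Total paths from (0, 0) to (12, 6): C(18, 12) = 18564. Paths through (11, 3): (paths (0, 0) → (11, 3)) × (paths (11, 3) → (12, 6)) = C(14, 11) · C(4, 1) = 364 · 4 = 1456. Avoidance count = 18564 − 1456 = 17108.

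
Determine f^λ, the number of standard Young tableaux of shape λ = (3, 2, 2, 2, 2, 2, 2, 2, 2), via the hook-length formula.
# SYT of shape (3, 2, 2, 2, 2, 2, 2, 2, 2) = 75582

Hook-length formula: f^λ = n! / Π hook(c), product over all cells c of the Young diagram. For λ = (3, 2, 2, 2, 2, 2, 2, 2, 2), n = 19 boxes. Hook lengths by row (left-to-right, top-to-bottom): [11, 10, 1]; [9, 8]; [8, 7]; [7, 6]; [6, 5]; [5, 4]; [4, 3]; [3, 2]; [2, 1]. Product of hooks = 1609445376000. So f^λ = 19! / 1609445376000 = 121645100408832000 / 1609445376000 = 75582.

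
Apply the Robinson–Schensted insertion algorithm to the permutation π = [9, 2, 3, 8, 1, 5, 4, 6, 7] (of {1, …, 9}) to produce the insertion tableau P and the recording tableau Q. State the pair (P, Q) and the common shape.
P = [1, 3, 4, 6, 7] / [2, 5] / [8] / [9];  Q = [1, 3, 4, 8, 9] / [2, 6] / [5] / [7];  common shape = (5, 2, 1, 1)

Row-insert the values π_1, π_2, … into P one at a time, bumping the leftmost entry strictly greater than the inserted value down to the next row. The recording tableau Q records, in position (i, j), the step at which that cell was added to P.
  Insert 9 (step 1): P = [9];  Q = [1]
  Insert 2 (step 2): P = [2] / [9];  Q = [1] / [2]
  Insert 3 (step 3): P = [2, 3] / [9];  Q = [1, 3] / [2]
  Insert 8 (step 4): P = [2, 3, 8] / [9];  Q = [1, 3, 4] / [2]
  Insert 1 (step 5): P = [1, 3, 8] / [2] / [9];  Q = [1, 3, 4] / [2] / [5]
  Insert 5 (step 6): P = [1, 3, 5] / [2, 8] / [9];  Q = [1, 3, 4] / [2, 6] / [5]
  Insert 4 (step 7): P = [1, 3, 4] / [2, 5] / [8] / [9];  Q = [1, 3, 4] / [2, 6] / [5] / [7]
  Insert 6 (step 8): P = [1, 3, 4, 6] / [2, 5] / [8] / [9];  Q = [1, 3, 4, 8] / [2, 6] / [5] / [7]
  Insert 7 (step 9): P = [1, 3, 4, 6, 7] / [2, 5] / [8] / [9];  Q = [1, 3, 4, 8, 9] / [2, 6] / [5] / [7]
Final shape: (5, 2, 1, 1).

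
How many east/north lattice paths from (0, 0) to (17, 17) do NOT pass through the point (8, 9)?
Number of paths = 1742630120

Total paths from (0, 0) to (17, 17): C(34, 17) = 2333606220. Paths through (8, 9): (paths (0, 0) → (8, 9)) × (paths (8, 9) → (17, 17)) = C(17, 8) · C(17, 9) = 24310 · 24310 = 590976100. Avoidance count = 2333606220 − 590976100 = 1742630120.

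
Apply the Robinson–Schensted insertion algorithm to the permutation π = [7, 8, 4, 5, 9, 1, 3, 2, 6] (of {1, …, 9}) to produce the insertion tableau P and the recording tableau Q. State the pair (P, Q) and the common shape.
P = [1, 2, 6] / [3, 5, 9] / [4, 8] / [7];  Q = [1, 2, 5] / [3, 4, 9] / [6, 7] / [8];  common shape = (3, 3, 2, 1)

Row-insert the values π_1, π_2, … into P one at a time, bumping the leftmost entry strictly greater than the inserted value down to the next row. The recording tableau Q records, in position (i, j), the step at which that cell was added to P.
  Insert 7 (step 1): P = [7];  Q = [1]
  Insert 8 (step 2): P = [7, 8];  Q = [1, 2]
  Insert 4 (step 3): P = [4, 8] / [7];  Q = [1, 2] / [3]
  Insert 5 (step 4): P = [4, 5] / [7, 8];  Q = [1, 2] / [3, 4]
  Insert 9 (step 5): P = [4, 5, 9] / [7, 8];  Q = [1, 2, 5] / [3, 4]
  Insert 1 (step 6): P = [1, 5, 9] / [4, 8] / [7];  Q = [1, 2, 5] / [3, 4] / [6]
  Insert 3 (step 7): P = [1, 3, 9] / [4, 5] / [7, 8];  Q = [1, 2, 5] / [3, 4] / [6, 7]
  Insert 2 (step 8): P = [1, 2, 9] / [3, 5] / [4, 8] / [7];  Q = [1, 2, 5] / [3, 4] / [6, 7] / [8]
  Insert 6 (step 9): P = [1, 2, 6] / [3, 5, 9] / [4, 8] / [7];  Q = [1, 2, 5] / [3, 4, 9] / [6, 7] / [8]
Final shape: (3, 3, 2, 1).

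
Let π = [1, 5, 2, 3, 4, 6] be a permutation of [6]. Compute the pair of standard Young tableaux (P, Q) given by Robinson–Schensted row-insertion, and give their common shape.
P = [1, 2, 3, 4, 6] / [5];  Q = [1, 2, 4, 5, 6] / [3];  common shape = (5, 1)

Row-insert the values π_1, π_2, … into P one at a time, bumping the leftmost entry strictly greater than the inserted value down to the next row. The recording tableau Q records, in position (i, j), the step at which that cell was added to P.
  Insert 1 (step 1): P = [1];  Q = [1]
  Insert 5 (step 2): P = [1, 5];  Q = [1, 2]
  Insert 2 (step 3): P = [1, 2] / [5];  Q = [1, 2] / [3]
  Insert 3 (step 4): P = [1, 2, 3] / [5];  Q = [1, 2, 4] / [3]
  Insert 4 (step 5): P = [1, 2, 3, 4] / [5];  Q = [1, 2, 4, 5] / [3]
  Insert 6 (step 6): P = [1, 2, 3, 4, 6] / [5];  Q = [1, 2, 4, 5, 6] / [3]
Final shape: (5, 1).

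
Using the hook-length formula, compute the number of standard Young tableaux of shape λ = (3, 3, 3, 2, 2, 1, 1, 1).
# SYT of shape (3, 3, 3, 2, 2, 1, 1, 1) = 112112

Hook-length formula: f^λ = n! / Π hook(c), product over all cells c of the Young diagram. For λ = (3, 3, 3, 2, 2, 1, 1, 1), n = 16 boxes. Hook lengths by row (left-to-right, top-to-bottom): [10, 6, 3]; [9, 5, 2]; [8, 4, 1]; [6, 2]; [5, 1]; [3]; [2]; [1]. Product of hooks = 186624000. So f^λ = 16! / 186624000 = 20922789888000 / 186624000 = 112112.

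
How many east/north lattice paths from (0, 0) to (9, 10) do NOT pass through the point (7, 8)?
Number of paths = 53768

Total paths from (0, 0) to (9, 10): C(19, 9) = 92378. Paths through (7, 8): (paths (0, 0) → (7, 8)) × (paths (7, 8) → (9, 10)) = C(15, 7) · C(4, 2) = 6435 · 6 = 38610. Avoidance count = 92378 − 38610 = 53768.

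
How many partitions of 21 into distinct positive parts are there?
q(21) = 76

A partition into distinct parts is a strictly decreasing sequence summing to n. The recurrence d(n, m) = d(n, m−1) + d(n−m, m−1) (use part m at most once) with q(n) = d(n, n) gives q(21) = 76. (Euler's theorem: # distinct-part partitions = # odd-part partitions.)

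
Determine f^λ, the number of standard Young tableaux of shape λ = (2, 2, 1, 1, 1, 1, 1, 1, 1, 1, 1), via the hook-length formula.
# SYT of shape (2, 2, 1, 1, 1, 1, 1, 1, 1, 1, 1) = 65

Hook-length formula: f^λ = n! / Π hook(c), product over all cells c of the Young diagram. For λ = (2, 2, 1, 1, 1, 1, 1, 1, 1, 1, 1), n = 13 boxes. Hook lengths by row (left-to-right, top-to-bottom): [12, 2]; [11, 1]; [9]; [8]; [7]; [6]; [5]; [4]; [3]; [2]; [1]. Product of hooks = 95800320. So f^λ = 13! / 95800320 = 6227020800 / 95800320 = 65.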